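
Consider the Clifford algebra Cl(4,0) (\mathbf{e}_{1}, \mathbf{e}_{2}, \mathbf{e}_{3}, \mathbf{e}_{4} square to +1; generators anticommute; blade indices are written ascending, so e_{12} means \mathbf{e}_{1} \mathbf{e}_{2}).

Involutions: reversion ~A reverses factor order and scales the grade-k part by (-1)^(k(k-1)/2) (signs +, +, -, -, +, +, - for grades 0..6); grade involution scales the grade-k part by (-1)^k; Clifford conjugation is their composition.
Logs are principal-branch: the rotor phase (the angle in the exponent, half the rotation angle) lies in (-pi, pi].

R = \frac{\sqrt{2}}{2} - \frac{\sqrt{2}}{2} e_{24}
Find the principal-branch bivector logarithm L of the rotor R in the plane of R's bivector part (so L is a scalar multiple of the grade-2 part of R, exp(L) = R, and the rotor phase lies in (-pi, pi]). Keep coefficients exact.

The scalar part of R is \frac{\sqrt{2}}{2}, and that scalar determines the rotor phase on the principal branch; recovering the unit plane as bivector-part over sine of the phase gives L = phase * plane.
Concretely: cos(phase) = \frac{\sqrt{2}}{2} gives phase = ±\frac{\pi}{4}, and since phase/sin(phase) is even the sign is immaterial: L = (phase/sin(phase)) * <R>_2 = (\frac{\sqrt{2} \pi}{4}) * <R>_2.
Answer: - \frac{\pi}{4} e_{24}


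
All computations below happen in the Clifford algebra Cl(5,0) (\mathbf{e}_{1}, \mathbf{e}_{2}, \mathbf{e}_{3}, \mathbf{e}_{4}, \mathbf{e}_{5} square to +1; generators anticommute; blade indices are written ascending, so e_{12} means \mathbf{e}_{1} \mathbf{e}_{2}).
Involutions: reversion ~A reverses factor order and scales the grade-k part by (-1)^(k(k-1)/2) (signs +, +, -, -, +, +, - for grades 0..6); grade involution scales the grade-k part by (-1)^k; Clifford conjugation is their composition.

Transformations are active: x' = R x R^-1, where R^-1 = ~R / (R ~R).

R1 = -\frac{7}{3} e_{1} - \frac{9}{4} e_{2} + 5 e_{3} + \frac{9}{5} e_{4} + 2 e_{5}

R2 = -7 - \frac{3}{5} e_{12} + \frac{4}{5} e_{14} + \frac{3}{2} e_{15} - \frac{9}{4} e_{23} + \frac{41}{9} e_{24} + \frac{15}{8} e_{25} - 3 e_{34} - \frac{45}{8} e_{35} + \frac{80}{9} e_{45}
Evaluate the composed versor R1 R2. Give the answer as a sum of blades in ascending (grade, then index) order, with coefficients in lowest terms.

Distribute over the terms of R1 (each basis-blade product reordered to ascending indices, repeated generators contracted through their squares):
(-\frac{7}{3} e_{1}) R2 = \frac{49}{3} e_{1} + \frac{7}{5} e_{2} - \frac{28}{15} e_{4} - \frac{7}{2} e_{5} + \frac{21}{4} e_{123} - \frac{287}{27} e_{124} - \frac{35}{8} e_{125} + 7 e_{134} + \frac{105}{8} e_{135} - \frac{560}{27} e_{145}
(-\frac{9}{4} e_{2}) R2 = -\frac{27}{20} e_{1} + \frac{63}{4} e_{2} + \frac{81}{16} e_{3} - \frac{41}{4} e_{4} - \frac{135}{32} e_{5} + \frac{9}{5} e_{124} + \frac{27}{8} e_{125} + \frac{27}{4} e_{234} + \frac{405}{32} e_{235} - 20 e_{245}
(5 e_{3}) R2 = \frac{45}{4} e_{2} - 35 e_{3} - 15 e_{4} - \frac{225}{8} e_{5} - 3 e_{123} - 4 e_{134} - \frac{15}{2} e_{135} - \frac{205}{9} e_{234} - \frac{75}{8} e_{235} + \frac{400}{9} e_{345}
(\frac{9}{5} e_{4}) R2 = -\frac{36}{25} e_{1} - \frac{41}{5} e_{2} + \frac{27}{5} e_{3} - \frac{63}{5} e_{4} + 16 e_{5} - \frac{27}{25} e_{124} - \frac{27}{10} e_{145} - \frac{81}{20} e_{234} - \frac{27}{8} e_{245} + \frac{81}{8} e_{345}
(2 e_{5}) R2 = -3 e_{1} - \frac{15}{4} e_{2} + \frac{45}{4} e_{3} - \frac{160}{9} e_{4} - 14 e_{5} - \frac{6}{5} e_{125} + \frac{8}{5} e_{145} - \frac{9}{2} e_{235} + \frac{82}{9} e_{245} - 6 e_{345}
Summing the partial products and collecting blades:
Answer: \frac{3163}{300} e_{1} + \frac{329}{20} e_{2} - \frac{1063}{80} e_{3} - \frac{10349}{180} e_{4} - \frac{1083}{32} e_{5} + \frac{9}{4} e_{123} - \frac{6689}{675} e_{124} - \frac{11}{5} e_{125} + 3 e_{134} + \frac{45}{8} e_{135} - \frac{5897}{270} e_{145} - \frac{1807}{90} e_{234} - \frac{39}{32} e_{235} - \frac{1027}{72} e_{245} + \frac{3497}{72} e_{345}


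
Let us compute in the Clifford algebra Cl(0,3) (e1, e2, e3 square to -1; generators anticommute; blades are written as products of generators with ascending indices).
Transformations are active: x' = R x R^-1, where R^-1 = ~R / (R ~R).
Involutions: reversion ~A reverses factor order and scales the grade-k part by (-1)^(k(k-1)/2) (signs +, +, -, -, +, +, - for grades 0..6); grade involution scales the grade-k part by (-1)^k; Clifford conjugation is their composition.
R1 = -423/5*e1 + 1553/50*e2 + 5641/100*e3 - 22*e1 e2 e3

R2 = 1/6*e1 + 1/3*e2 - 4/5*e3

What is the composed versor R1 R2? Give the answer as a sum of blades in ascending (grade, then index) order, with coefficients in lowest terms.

Distribute over the terms of R2 (each basis-blade product reordered to ascending indices, repeated generators contracted through their squares):
R1 (1/6*e1) = 141/10 - 1553/300*e1 e2 - 5641/600*e1 e3 + 11/3*e2 e3
R1 (1/3*e2) = -1553/150 - 141/5*e1 e2 - 22/3*e1 e3 - 5641/300*e2 e3
R1 (-4/5*e3) = 5641/125 - 88/5*e1 e2 + 1692/25*e1 e3 - 3106/125*e2 e3
Summing the partial products and collecting blades:
Answer: 18328/375 - 15293/300*e1 e2 + 10189/200*e1 e3 - 59977/1500*e2 e3


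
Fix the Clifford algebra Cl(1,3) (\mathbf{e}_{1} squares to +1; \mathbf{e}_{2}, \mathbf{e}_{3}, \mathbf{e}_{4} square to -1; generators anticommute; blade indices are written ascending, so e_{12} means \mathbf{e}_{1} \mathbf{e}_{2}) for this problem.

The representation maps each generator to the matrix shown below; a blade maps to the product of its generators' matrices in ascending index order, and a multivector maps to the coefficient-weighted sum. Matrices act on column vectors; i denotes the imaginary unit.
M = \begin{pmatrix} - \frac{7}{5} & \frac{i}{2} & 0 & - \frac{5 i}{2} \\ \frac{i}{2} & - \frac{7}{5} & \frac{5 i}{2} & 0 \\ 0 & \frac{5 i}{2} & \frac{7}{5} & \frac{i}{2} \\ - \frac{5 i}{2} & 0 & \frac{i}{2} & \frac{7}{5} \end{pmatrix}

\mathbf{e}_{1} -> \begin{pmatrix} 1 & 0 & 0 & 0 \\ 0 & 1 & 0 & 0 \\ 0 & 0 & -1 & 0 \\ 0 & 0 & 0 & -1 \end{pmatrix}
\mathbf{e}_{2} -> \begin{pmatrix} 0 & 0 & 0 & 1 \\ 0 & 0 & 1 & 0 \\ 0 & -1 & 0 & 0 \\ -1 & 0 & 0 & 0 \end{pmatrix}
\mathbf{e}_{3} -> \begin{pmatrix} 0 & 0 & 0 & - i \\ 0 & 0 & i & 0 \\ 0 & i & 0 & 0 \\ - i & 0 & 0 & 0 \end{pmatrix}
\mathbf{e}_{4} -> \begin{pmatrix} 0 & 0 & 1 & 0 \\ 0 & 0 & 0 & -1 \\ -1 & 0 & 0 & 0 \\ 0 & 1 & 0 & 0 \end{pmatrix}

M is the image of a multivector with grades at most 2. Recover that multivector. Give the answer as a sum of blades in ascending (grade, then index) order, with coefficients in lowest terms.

Method: the blade images are trace-orthogonal — tr(rho(e_A) rho(e_B)^-1) = 4 if A = B and 0 otherwise — and rho(e_A)^-1 = (e_A)^2 * rho(e_A) with (e_A)^2 = +1 or -1, so the coefficient of e_A in the preimage is (e_A)^2 * tr(M rho(e_A))/4.
Nonzero projections over blades of grade <= 2: e_{1}: (e_{1})^2 = +1, tr(M rho(e_{1})) = - \frac{28}{5}, coefficient -\frac{7}{5}; e_{3}: (e_{3})^2 = -1, tr(M rho(e_{3})) = -10, coefficient \frac{5}{2}; e_{34}: (e_{34})^2 = -1, tr(M rho(e_{34})) = 2, coefficient -\frac{1}{2}. Every other blade of grade <= 2 projects to 0.
Answer: -\frac{7}{5} e_{1} + \frac{5}{2} e_{3} - \frac{1}{2} e_{34}


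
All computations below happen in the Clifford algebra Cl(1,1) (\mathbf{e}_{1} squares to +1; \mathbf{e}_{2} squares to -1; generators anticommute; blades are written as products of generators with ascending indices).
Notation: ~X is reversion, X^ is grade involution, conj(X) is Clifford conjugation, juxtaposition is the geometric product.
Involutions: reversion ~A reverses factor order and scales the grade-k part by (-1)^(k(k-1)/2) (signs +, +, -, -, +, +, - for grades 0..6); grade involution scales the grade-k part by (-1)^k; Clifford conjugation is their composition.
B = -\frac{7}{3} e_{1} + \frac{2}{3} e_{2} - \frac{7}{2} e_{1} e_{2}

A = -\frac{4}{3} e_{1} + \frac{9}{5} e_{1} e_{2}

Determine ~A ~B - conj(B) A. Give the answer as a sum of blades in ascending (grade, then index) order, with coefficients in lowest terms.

first term: -\frac{287}{90} + \frac{6}{5} e_{1} - \frac{133}{15} e_{2} - \frac{8}{9} e_{1} e_{2}
second term: \frac{287}{90} - \frac{6}{5} e_{1} + \frac{133}{15} e_{2} - \frac{8}{9} e_{1} e_{2}
Answer: -\frac{287}{45} + \frac{12}{5} e_{1} - \frac{266}{15} e_{2}


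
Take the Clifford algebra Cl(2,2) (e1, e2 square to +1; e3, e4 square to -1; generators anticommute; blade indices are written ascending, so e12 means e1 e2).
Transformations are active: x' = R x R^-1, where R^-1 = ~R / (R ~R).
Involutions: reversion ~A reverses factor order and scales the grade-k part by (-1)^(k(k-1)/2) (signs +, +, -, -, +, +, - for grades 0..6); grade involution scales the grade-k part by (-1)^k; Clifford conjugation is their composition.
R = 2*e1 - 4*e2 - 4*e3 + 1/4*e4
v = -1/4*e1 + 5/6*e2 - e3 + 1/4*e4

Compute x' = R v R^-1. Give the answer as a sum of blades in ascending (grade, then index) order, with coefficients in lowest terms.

~R = 2*e1 - 4*e2 - 4*e3 + 1/4*e4, and R ~R = 63/16, so R^-1 = ~R / (63/16).
R v = -379/48 + 2/3*e12 - 3*e13 + 9/16*e14 + 22/3*e23 - 29/24*e24 - 3/4*e34
Answer: -5875/756*e1 + 5749/378*e2 + 3221/189*e3 - 947/756*e4


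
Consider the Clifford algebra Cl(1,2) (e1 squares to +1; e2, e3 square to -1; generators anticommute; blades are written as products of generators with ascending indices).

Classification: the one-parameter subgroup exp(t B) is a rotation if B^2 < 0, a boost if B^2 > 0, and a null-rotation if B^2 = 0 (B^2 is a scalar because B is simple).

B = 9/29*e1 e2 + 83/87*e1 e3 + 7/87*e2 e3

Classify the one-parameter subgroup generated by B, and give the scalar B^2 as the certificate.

B^2 term by term: the squares give (9/29)^2*(e1 e2)^2 + (83/87)^2*(e1 e3)^2 + (7/87)^2*(e2 e3)^2 = 81/841*(+1) + 6889/7569*(+1) + 49/7569*(-1) = 1 (each basis 2-blade squares to minus the product of its generators' squares); cross terms between blades sharing an index anticommute and cancel. So B^2 = 1.
Answer: boost, certificate B^2 = 1. No conjugation can change B^2 = 1; the sign gives the class.


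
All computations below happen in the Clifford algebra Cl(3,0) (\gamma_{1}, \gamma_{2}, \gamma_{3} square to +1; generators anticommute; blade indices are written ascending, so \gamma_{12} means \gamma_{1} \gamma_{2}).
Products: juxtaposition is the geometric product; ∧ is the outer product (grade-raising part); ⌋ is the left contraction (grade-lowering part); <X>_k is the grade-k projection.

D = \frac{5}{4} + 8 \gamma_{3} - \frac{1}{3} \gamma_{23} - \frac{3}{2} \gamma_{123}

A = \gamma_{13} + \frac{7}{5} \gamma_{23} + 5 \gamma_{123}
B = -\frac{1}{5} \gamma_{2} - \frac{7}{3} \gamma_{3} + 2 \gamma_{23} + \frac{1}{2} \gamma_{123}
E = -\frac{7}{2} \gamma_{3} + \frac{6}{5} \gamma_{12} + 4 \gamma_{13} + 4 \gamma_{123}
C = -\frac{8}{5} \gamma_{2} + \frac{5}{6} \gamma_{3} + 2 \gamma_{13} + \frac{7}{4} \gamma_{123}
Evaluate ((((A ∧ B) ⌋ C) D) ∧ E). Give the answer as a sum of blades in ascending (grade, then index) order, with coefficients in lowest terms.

step 1: \frac{1}{5} \gamma_{123}
step 2: -\frac{7}{20}
step 3: -\frac{7}{16} - \frac{14}{5} \gamma_{3} + \frac{7}{60} \gamma_{23} + \frac{21}{40} \gamma_{123}
step 4: \frac{49}{32} \gamma_{3} - \frac{21}{40} \gamma_{12} - \frac{7}{4} \gamma_{13} - \frac{511}{100} \gamma_{123}
Answer: \frac{49}{32} \gamma_{3} - \frac{21}{40} \gamma_{12} - \frac{7}{4} \gamma_{13} - \frac{511}{100} \gamma_{123}


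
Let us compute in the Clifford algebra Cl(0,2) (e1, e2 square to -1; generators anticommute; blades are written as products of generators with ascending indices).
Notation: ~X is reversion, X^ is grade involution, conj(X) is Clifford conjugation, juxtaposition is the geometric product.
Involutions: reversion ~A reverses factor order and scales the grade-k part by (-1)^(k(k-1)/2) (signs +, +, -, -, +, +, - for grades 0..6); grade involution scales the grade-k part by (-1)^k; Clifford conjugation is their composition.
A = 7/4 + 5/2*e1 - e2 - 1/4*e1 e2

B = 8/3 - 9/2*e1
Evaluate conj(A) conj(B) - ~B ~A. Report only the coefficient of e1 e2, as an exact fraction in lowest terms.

first term: 191/12 + 29/24*e1 + 91/24*e2 - 23/6*e1 e2
second term: 191/12 - 29/24*e1 - 37/24*e2 + 31/6*e1 e2
Answer: -9


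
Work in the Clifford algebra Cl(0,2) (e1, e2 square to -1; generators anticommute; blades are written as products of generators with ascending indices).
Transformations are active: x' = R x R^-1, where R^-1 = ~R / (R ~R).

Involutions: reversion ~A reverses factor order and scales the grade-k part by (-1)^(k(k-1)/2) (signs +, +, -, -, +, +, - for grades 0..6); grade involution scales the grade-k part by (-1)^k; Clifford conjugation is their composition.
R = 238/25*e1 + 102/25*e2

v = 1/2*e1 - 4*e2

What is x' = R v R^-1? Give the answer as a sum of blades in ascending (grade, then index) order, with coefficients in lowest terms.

~R = 238/25*e1 + 102/25*e2, and R ~R = -67048/625, so R^-1 = ~R / (-67048/625).
R v = 289/25 - 1003/25*e1 e2
Answer: -74/29*e1 + 181/58*e2


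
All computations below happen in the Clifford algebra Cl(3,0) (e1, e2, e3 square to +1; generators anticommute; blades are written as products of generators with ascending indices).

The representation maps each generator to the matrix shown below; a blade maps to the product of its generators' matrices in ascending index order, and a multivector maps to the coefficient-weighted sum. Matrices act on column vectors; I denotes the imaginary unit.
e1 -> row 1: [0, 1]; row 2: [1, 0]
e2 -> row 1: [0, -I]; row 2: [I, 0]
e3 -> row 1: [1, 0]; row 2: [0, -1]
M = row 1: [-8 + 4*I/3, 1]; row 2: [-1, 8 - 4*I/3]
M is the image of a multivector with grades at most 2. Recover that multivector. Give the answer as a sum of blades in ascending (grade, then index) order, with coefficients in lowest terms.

Method: 1, rho(e1), rho(e2), rho(e3) form a trace-orthogonal basis of the 2x2 complex matrices (tr(X Y) = 2 if X = Y, else 0), so M = m0*1 + m1*rho(e1) + m2*rho(e2) + m3*rho(e3) with m0 = tr(M)/2 = 0, m1 = tr(M rho(e1))/2 = 0, m2 = tr(M rho(e2))/2 = I, m3 = tr(M rho(e3))/2 = -8 + 4*I/3.
Multiplying table entries, the bivector images are rho(e1 e2) = I*rho(e3), rho(e1 e3) = -I*rho(e2), rho(e2 e3) = I*rho(e1); with real blade coefficients the real parts of m0..m3 are the coefficients of 1, e1, e2, e3 and the imaginary parts give the bivectors (e2 e3: Im m1, e1 e3: -Im m2, e1 e2: Im m3).
Answer: -8*e3 + 4/3*e1 e2 - e1 e3


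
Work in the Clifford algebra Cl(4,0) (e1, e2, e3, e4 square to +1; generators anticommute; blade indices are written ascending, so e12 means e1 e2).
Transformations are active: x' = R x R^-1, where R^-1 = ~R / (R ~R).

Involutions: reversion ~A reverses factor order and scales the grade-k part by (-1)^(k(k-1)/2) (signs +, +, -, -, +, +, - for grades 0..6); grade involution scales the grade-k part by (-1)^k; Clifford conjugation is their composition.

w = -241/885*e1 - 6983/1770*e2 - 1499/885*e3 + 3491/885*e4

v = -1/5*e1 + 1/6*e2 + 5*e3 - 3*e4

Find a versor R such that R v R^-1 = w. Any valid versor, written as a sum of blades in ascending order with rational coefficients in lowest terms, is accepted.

Reasoning: v^2 = w^2 = 30661/900 since conjugation preserves the quadratic form; R = v + w = -418/885*e1 - 3344/885*e2 + 2926/885*e3 + 836/885*e4 is then valid when invertible, keeping its own part and reversing (v - w)/2.
Answer: -418/885*e1 - 3344/885*e2 + 2926/885*e3 + 836/885*e4


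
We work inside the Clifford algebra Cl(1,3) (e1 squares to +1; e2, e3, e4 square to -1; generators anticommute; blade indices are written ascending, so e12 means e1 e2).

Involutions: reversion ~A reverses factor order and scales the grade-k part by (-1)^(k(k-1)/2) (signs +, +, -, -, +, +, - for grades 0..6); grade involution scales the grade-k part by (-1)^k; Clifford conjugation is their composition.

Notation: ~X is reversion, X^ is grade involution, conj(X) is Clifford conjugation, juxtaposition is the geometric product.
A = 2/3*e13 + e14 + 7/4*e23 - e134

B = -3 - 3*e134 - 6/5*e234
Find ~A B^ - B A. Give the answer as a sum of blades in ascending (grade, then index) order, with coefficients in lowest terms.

first term: -3 + 3*e3 + 1/10*e4 - 6/5*e12 + 2*e13 + 3*e14 + 21/4*e23 + 6/5*e123 + 89/20*e124 - 3*e134
second term: -3 + 3*e3 + 1/10*e4 + 6/5*e12 - 2*e13 - 3*e14 - 21/4*e23 - 6/5*e123 - 89/20*e124 + 3*e134
Answer: -12/5*e12 + 4*e13 + 6*e14 + 21/2*e23 + 12/5*e123 + 89/10*e124 - 6*e134


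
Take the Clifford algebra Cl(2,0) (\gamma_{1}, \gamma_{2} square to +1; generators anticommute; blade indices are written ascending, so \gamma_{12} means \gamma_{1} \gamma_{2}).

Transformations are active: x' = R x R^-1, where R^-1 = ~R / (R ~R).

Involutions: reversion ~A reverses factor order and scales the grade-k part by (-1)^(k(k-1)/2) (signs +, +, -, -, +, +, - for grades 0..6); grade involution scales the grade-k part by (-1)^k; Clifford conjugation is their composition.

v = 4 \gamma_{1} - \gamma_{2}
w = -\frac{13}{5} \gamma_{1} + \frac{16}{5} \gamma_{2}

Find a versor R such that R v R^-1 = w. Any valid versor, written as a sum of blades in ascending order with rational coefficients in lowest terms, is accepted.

Construction: equal norms (both 17) license R = v + w = \frac{7}{5} \gamma_{1} + \frac{11}{5} \gamma_{2} — nothing changes along that direction, while (v - w)/2 changes sign, so v maps onto w.
Answer: \frac{7}{5} \gamma_{1} + \frac{11}{5} \gamma_{2}


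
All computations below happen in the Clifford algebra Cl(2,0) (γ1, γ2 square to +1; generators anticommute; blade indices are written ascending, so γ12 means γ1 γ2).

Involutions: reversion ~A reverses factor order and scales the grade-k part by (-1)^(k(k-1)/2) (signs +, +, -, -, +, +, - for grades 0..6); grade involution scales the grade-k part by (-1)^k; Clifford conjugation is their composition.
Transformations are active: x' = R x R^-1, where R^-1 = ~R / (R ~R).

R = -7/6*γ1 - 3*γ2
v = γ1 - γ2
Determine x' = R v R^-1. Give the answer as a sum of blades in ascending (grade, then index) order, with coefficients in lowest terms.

~R = -7/6*γ1 - 3*γ2, and R ~R = 373/36, so R^-1 = ~R / (373/36).
R v = 11/6 + 25/6*γ12
Answer: -527/373*γ1 - 23/373*γ2


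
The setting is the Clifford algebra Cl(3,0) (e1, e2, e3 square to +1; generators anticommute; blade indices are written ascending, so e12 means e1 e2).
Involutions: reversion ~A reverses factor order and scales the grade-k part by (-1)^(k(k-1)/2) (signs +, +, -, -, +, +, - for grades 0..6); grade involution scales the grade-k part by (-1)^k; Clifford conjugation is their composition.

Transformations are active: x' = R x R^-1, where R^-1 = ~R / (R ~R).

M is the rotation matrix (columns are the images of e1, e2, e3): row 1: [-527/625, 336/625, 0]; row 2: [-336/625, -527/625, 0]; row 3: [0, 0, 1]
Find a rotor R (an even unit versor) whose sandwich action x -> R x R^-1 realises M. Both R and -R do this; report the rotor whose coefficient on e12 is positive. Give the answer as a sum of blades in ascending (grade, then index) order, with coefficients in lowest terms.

Method: write R = a + b12*e12 + b13*e13 + b23*e23 with a^2 + b12^2 + b13^2 + b23^2 = 1 (so R^-1 = ~R). Expanding the columns R e_j ~R gives tr M = 4a^2 - 1 and, from the antisymmetric part, M21 - M12 = -4a*b12, M13 - M31 = 4a*b13, M32 - M23 = -4a*b23.
Here tr M = -429/625, so a^2 = (1 + tr M)/4 = 49/625 and a = ±7/25. Taking a = 7/25: M21 - M12 = -672/625, M13 - M31 = 0, M32 - M23 = 0, giving b12 = 24/25, b13 = 0, b23 = 0, i.e. R = 7/25 + 24/25*e12.
Its e12 coefficient is already positive.
Answer: 7/25 + 24/25*e12. Key observation: the double cover Spin(3) -> SO(3) sends R and -R to the same matrix (trace -429/625 here), so the stated sign of the e12 coefficient is what selects one sheet.


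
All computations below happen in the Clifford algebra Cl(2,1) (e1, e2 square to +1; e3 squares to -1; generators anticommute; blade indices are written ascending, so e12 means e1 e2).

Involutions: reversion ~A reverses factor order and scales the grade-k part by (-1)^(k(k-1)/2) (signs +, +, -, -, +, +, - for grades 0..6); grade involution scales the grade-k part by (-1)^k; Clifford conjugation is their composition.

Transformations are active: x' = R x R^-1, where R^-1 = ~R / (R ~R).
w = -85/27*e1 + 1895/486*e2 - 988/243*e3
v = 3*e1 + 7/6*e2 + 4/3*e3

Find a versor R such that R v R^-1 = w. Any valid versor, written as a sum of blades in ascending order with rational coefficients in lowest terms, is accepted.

Sketch: the shared square 103/12 makes R = v + w = -4/27*e1 + 1231/243*e2 - 664/243*e3 the natural versor; its sandwich fixes that direction, negates (v - w)/2, and sends v to w.
Answer: -4/27*e1 + 1231/243*e2 - 664/243*e3


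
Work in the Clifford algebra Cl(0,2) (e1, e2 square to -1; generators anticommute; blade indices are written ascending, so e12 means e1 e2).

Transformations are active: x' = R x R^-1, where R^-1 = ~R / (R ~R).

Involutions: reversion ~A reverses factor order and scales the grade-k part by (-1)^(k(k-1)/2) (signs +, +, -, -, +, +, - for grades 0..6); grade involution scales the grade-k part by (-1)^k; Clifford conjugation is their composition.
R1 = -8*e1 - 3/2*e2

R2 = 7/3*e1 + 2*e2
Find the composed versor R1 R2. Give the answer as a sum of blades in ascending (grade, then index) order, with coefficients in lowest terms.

Distribute over the terms of R1 (each basis-blade product reordered to ascending indices, repeated generators contracted through their squares):
(-8*e1) R2 = 56/3 - 16*e12
(-3/2*e2) R2 = 3 + 7/2*e12
Summing the partial products and collecting blades:
Answer: 65/3 - 25/2*e12


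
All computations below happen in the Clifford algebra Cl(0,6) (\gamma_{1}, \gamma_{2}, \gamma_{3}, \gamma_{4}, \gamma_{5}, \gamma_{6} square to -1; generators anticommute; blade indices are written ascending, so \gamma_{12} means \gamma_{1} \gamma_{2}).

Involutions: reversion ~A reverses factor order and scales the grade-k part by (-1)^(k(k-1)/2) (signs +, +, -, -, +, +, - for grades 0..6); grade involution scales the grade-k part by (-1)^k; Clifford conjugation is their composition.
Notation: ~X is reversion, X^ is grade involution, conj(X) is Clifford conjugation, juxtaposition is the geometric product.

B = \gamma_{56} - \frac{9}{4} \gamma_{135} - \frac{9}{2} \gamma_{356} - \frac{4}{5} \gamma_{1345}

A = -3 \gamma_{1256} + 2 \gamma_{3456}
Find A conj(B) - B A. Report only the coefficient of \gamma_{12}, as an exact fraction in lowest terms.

first term: 9 \gamma_{4} - 3 \gamma_{12} + \frac{8}{5} \gamma_{16} + 2 \gamma_{34} - \frac{27}{2} \gamma_{123} - \frac{9}{2} \gamma_{146} + \frac{27}{4} \gamma_{236} + \frac{12}{5} \gamma_{2346}
second term: -9 \gamma_{4} + 3 \gamma_{12} - \frac{8}{5} \gamma_{16} - 2 \gamma_{34} - \frac{27}{2} \gamma_{123} - \frac{9}{2} \gamma_{146} + \frac{27}{4} \gamma_{236} + \frac{12}{5} \gamma_{2346}
Answer: -6


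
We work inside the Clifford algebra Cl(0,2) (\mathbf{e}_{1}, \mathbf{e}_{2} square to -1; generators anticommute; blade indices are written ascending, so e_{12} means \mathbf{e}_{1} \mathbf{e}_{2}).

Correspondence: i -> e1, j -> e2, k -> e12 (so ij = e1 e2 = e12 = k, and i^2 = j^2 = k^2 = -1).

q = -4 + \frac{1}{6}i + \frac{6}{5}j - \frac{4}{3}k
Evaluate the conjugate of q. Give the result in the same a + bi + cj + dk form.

In blades: q = -4 + \frac{1}{6} e_{1} + \frac{6}{5} e_{2} - \frac{4}{3} e_{12}.
Conjugation here is Clifford conjugation: the scalar is fixed and the grade-1 and grade-2 blades all flip sign, giving -4 - \frac{1}{6} e_{1} - \frac{6}{5} e_{2} + \frac{4}{3} e_{12}; translating back:
Answer: -4 - \frac{1}{6}i - \frac{6}{5}j + \frac{4}{3}k


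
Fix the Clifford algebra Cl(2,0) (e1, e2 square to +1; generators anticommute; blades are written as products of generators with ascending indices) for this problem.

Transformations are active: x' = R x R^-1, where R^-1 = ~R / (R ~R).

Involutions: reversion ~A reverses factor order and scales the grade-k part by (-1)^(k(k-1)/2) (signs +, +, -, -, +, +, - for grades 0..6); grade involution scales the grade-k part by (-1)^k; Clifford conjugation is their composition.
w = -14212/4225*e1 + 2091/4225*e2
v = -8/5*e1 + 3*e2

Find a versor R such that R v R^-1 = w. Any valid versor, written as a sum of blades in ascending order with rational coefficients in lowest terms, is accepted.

Take R = v + w = -20972/4225*e1 + 14766/4225*e2. Because q(v) = q(w) = 289/25, conjugation by R sends v exactly to w.
Answer: -20972/4225*e1 + 14766/4225*e2


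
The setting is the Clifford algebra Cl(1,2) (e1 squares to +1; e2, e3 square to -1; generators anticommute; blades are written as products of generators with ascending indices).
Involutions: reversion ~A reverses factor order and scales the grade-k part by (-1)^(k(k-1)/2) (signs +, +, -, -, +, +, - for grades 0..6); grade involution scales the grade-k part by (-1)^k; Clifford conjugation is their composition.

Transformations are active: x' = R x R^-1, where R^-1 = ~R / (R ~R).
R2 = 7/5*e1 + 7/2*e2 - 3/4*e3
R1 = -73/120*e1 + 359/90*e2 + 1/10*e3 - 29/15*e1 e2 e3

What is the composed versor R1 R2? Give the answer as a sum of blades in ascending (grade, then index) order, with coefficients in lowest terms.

Distribute over the terms of R2 (each basis-blade product reordered to ascending indices, repeated generators contracted through their squares):
R1 (7/5*e1) = -511/600 - 2513/450*e1 e2 - 7/50*e1 e3 - 203/75*e2 e3
R1 (7/2*e2) = -2513/180 - 511/240*e1 e2 - 203/30*e1 e3 - 7/20*e2 e3
R1 (-3/4*e3) = 3/40 - 29/20*e1 e2 + 73/160*e1 e3 - 359/120*e2 e3
Summing the partial products and collecting blades:
Answer: -3316/225 - 32989/3600*e1 e2 - 15481/2400*e1 e3 - 3629/600*e2 e3


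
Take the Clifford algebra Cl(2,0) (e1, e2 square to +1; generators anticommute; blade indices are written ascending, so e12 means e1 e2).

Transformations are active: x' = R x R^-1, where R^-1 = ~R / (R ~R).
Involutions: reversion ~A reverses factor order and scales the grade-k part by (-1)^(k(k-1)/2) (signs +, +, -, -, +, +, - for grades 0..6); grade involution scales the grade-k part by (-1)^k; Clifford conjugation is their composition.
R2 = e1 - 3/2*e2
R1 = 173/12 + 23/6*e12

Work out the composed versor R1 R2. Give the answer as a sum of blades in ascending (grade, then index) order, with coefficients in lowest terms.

Distribute over the terms of R1 (each basis-blade product reordered to ascending indices, repeated generators contracted through their squares):
(173/12) R2 = 173/12*e1 - 173/8*e2
(23/6*e12) R2 = -23/4*e1 - 23/6*e2
Summing the partial products and collecting blades:
Answer: 26/3*e1 - 611/24*e2


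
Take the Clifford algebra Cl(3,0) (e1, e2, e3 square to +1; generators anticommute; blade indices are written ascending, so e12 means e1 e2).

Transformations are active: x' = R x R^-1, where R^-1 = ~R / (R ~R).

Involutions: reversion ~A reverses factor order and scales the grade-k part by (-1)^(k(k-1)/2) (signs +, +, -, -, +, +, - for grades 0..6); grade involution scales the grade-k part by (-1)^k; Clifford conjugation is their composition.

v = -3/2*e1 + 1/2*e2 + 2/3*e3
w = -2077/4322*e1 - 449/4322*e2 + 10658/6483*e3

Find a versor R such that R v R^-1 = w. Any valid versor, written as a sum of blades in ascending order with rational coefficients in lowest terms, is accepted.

Since q(v) = q(w) = 53/18, the sum R = v + w = -4280/2161*e1 + 856/2161*e2 + 14980/6483*e3 does the job whenever invertible.
Answer: -4280/2161*e1 + 856/2161*e2 + 14980/6483*e3


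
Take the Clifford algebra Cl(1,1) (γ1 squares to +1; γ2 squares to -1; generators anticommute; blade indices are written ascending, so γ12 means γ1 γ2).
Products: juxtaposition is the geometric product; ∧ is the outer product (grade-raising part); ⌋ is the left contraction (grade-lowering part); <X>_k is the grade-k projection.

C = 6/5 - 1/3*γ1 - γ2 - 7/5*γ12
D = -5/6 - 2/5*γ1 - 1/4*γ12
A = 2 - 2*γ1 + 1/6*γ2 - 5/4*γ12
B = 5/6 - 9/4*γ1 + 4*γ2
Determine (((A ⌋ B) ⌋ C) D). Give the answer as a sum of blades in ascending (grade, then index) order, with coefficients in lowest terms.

step 1: 11/2 - 9/2*γ1 + 8*γ2
step 2: 161/10 - 391/30*γ1 + 4/5*γ2 - 77/10*γ12
step 3: -3767/600 + 3799/900*γ1 - 293/600*γ2 + 1627/600*γ12
Answer: -3767/600 + 3799/900*γ1 - 293/600*γ2 + 1627/600*γ12


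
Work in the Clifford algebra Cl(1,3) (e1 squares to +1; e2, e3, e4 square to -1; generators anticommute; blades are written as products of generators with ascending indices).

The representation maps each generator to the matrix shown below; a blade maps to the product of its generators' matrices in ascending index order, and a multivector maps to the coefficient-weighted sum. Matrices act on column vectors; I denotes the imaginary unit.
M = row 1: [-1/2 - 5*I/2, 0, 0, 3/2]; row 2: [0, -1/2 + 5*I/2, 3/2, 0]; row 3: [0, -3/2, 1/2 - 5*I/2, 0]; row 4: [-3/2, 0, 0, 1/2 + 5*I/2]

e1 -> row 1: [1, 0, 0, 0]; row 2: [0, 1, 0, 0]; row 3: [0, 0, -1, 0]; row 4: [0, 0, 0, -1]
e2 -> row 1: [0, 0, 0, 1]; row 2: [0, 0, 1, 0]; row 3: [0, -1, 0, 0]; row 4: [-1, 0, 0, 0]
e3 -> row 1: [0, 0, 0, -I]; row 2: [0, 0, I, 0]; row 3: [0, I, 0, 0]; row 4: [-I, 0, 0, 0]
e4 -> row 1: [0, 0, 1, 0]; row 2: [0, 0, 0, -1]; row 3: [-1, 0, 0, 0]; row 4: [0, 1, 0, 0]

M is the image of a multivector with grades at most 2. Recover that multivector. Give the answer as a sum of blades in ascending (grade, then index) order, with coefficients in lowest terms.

Method: the blade images are trace-orthogonal — tr(rho(e_A) rho(e_B)^-1) = 4 if A = B and 0 otherwise — and rho(e_A)^-1 = (e_A)^2 * rho(e_A) with (e_A)^2 = +1 or -1, so the coefficient of e_A in the preimage is (e_A)^2 * tr(M rho(e_A))/4.
Nonzero projections over blades of grade <= 2: e1: (e1)^2 = +1, tr(M rho(e1)) = -2, coefficient -1/2; e2: (e2)^2 = -1, tr(M rho(e2)) = -6, coefficient 3/2; e2 e3: (e2 e3)^2 = -1, tr(M rho(e2 e3)) = -10, coefficient 5/2. Every other blade of grade <= 2 projects to 0.
Answer: -1/2*e1 + 3/2*e2 + 5/2*e2 e3


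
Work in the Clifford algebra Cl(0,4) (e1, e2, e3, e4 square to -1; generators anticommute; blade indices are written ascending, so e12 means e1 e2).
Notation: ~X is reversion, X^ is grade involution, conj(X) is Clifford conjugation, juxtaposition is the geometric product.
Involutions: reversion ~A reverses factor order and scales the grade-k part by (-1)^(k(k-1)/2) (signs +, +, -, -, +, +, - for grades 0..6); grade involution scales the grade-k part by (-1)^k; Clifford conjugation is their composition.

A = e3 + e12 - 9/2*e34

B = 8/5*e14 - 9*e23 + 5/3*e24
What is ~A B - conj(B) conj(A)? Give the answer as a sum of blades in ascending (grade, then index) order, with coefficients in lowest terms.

first term: -9*e2 - 81/5*e13 + 5/3*e14 - 15/2*e23 - 421/10*e24 - 8/5*e134 - 5/3*e234
second term: 9*e2 - 81/5*e13 + 5/3*e14 - 15/2*e23 - 421/10*e24 - 8/5*e134 - 5/3*e234
Answer: -18*e2


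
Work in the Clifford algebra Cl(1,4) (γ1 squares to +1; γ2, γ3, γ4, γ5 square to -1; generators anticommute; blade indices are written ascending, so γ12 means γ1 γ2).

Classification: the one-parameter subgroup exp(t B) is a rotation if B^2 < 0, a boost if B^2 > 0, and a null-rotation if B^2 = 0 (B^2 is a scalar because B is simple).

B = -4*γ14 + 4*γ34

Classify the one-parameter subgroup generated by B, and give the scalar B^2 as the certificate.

B^2 term by term: the squares give (-4)^2*(γ14)^2 + (4)^2*(γ34)^2 = 16*(+1) + 16*(-1) = 0 (each basis 2-blade squares to minus the product of its generators' squares); cross terms between blades sharing an index anticommute and cancel. So B^2 = 0.
Answer: null-rotation, certificate B^2 = 0. The scalar 0 is the complete invariant here: its sign names the subgroup type.


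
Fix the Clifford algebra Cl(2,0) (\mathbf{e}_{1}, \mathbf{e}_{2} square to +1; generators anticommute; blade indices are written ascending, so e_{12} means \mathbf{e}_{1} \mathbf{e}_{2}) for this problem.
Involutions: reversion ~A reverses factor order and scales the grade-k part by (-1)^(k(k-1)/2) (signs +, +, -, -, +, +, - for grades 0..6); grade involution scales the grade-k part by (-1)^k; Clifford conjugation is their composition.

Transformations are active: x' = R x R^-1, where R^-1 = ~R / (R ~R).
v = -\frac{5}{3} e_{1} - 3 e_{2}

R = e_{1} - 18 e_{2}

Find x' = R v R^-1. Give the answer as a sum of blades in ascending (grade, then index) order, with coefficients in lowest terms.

~R = e_{1} - 18 e_{2}, and R ~R = 325, so R^-1 = ~R / (325).
R v = \frac{157}{3} - 33 e_{12}
Answer: \frac{1939}{975} e_{1} - \frac{909}{325} e_{2}


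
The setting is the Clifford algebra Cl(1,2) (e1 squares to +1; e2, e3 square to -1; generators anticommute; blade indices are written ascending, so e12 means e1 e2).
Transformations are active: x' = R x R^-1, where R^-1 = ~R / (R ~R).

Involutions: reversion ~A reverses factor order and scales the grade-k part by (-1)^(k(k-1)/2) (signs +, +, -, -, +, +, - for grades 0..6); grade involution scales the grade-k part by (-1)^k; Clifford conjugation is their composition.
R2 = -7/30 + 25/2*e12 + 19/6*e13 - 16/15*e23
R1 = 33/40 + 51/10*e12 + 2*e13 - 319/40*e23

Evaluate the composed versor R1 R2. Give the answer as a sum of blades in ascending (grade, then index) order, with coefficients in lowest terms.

Distribute over the terms of R1 (each basis-blade product reordered to ascending indices, repeated generators contracted through their squares):
(33/40) R2 = -77/400 + 165/16*e12 + 209/80*e13 - 22/25*e23
(51/10*e12) R2 = 255/4 - 119/100*e12 + 136/25*e13 - 323/20*e23
(2*e13) R2 = 19/3 - 32/15*e12 - 7/15*e13 + 25*e23
(-319/40*e23) R2 = -638/75 + 6061/240*e12 - 1595/16*e13 + 2233/1200*e23
Summing the partial products and collecting blades:
Answer: 73661/1200 + 9673/300*e12 - 55261/600*e13 + 11797/1200*e23


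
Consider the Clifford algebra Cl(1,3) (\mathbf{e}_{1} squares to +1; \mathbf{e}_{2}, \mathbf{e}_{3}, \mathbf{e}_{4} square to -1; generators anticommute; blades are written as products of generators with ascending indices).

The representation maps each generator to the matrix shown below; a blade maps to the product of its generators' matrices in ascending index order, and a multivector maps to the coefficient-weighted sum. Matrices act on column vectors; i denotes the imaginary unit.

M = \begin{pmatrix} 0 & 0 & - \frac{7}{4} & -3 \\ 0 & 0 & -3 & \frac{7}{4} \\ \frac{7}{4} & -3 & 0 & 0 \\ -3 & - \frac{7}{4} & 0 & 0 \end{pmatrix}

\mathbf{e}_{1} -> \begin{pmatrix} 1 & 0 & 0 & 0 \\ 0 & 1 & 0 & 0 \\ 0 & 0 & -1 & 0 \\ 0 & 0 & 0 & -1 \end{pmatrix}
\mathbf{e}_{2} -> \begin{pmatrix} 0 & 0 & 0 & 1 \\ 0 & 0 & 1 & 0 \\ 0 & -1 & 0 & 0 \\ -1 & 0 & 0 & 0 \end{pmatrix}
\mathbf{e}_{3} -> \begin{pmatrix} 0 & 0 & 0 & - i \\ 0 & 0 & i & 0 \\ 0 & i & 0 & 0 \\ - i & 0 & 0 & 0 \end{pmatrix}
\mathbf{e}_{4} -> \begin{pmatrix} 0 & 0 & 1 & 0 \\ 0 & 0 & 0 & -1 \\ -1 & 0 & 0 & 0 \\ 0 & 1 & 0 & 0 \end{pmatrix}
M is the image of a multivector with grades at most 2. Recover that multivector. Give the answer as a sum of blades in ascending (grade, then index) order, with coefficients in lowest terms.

Method: the blade images are trace-orthogonal — tr(rho(e_A) rho(e_B)^-1) = 4 if A = B and 0 otherwise — and rho(e_A)^-1 = (e_A)^2 * rho(e_A) with (e_A)^2 = +1 or -1, so the coefficient of e_A in the preimage is (e_A)^2 * tr(M rho(e_A))/4.
Nonzero projections over blades of grade <= 2: e_{4}: (e_{4})^2 = -1, tr(M rho(e_{4})) = 7, coefficient -\frac{7}{4}; e_{1} e_{2}: (e_{1} e_{2})^2 = +1, tr(M rho(e_{1} e_{2})) = -12, coefficient -3. Every other blade of grade <= 2 projects to 0.
Answer: -\frac{7}{4} e_{4} - 3 e_{1} e_{2}


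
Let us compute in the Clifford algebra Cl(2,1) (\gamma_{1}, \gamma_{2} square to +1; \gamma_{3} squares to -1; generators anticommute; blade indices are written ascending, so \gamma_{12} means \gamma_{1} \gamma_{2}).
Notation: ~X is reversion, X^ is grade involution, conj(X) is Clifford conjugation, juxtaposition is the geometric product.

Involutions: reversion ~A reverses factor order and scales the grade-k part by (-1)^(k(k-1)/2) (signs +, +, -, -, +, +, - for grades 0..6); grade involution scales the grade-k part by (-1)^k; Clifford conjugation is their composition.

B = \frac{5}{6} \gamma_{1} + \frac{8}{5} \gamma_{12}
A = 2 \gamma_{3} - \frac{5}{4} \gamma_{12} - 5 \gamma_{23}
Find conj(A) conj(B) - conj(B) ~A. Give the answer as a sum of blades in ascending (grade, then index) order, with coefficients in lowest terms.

first term: 2 + \frac{25}{24} \gamma_{2} + \frac{19}{3} \gamma_{13} - \frac{29}{30} \gamma_{123}
second term: 2 - \frac{25}{24} \gamma_{2} - \frac{29}{3} \gamma_{13} - \frac{221}{30} \gamma_{123}
Answer: \frac{25}{12} \gamma_{2} + 16 \gamma_{13} + \frac{32}{5} \gamma_{123}


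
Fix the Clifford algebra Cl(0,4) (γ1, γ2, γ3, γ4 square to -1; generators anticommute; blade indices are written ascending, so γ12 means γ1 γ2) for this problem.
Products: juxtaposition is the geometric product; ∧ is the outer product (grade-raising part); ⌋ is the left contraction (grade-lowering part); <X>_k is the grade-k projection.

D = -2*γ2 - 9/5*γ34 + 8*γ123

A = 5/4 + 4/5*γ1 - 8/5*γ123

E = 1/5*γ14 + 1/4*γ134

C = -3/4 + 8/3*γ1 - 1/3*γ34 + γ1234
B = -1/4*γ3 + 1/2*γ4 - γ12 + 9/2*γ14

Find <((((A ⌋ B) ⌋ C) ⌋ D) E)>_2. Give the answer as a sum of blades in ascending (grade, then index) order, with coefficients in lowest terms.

step 1: 4/5*γ2 - 5/16*γ3 - 119/40*γ4 - 5/4*γ12 + 45/8*γ14
step 2: 119/120*γ3 - 5/48*γ4 - 45/8*γ23 + 5/4*γ34 - 119/40*γ123 + 5/16*γ124 + 4/5*γ134
step 3: -431/20 + 45*γ1 + 3/16*γ3 + 357/200*γ4 - 119/15*γ12
step 4: 357/1000*γ1 - 9*γ4 - 357/800*γ13 - 6821/1600*γ14 - 119/75*γ24 - 45/4*γ34 - 217/40*γ134 - 119/60*γ234
step 5: -357/800*γ13 - 6821/1600*γ14 - 119/75*γ24 - 45/4*γ34
Answer: -357/800*γ13 - 6821/1600*γ14 - 119/75*γ24 - 45/4*γ34


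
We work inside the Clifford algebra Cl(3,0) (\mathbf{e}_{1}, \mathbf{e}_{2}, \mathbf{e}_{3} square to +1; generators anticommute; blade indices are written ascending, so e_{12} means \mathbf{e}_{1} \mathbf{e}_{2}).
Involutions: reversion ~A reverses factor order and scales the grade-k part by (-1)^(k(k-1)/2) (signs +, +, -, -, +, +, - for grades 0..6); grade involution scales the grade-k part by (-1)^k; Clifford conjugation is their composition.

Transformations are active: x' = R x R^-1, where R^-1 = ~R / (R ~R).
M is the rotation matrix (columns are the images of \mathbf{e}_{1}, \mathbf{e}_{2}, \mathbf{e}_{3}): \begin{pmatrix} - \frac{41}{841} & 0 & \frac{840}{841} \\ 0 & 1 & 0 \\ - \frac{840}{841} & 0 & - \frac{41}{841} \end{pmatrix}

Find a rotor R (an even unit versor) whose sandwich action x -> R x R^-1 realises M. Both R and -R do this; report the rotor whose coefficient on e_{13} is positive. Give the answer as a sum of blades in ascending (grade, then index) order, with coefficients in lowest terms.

Method: write R = a + b12*e_{12} + b13*e_{13} + b23*e_{23} with a^2 + b12^2 + b13^2 + b23^2 = 1 (so R^-1 = ~R). Expanding the columns R e_j ~R gives tr M = 4a^2 - 1 and, from the antisymmetric part, M21 - M12 = -4a*b12, M13 - M31 = 4a*b13, M32 - M23 = -4a*b23.
Here tr M = \frac{759}{841}, so a^2 = (1 + tr M)/4 = \frac{400}{841} and a = ±\frac{20}{29}. Taking a = \frac{20}{29}: M21 - M12 = 0, M13 - M31 = \frac{1680}{841}, M32 - M23 = 0, giving b12 = 0, b13 = \frac{21}{29}, b23 = 0, i.e. R = \frac{20}{29} + \frac{21}{29} e_{13}.
Its e_{13} coefficient is already positive.
Answer: \frac{20}{29} + \frac{21}{29} e_{13}. Uniqueness: Spin(3) -> SO(3) maps R and -R to the same rotation of trace \frac{759}{841}; fixing the sign of the e_{13} coefficient removes the ambiguity.


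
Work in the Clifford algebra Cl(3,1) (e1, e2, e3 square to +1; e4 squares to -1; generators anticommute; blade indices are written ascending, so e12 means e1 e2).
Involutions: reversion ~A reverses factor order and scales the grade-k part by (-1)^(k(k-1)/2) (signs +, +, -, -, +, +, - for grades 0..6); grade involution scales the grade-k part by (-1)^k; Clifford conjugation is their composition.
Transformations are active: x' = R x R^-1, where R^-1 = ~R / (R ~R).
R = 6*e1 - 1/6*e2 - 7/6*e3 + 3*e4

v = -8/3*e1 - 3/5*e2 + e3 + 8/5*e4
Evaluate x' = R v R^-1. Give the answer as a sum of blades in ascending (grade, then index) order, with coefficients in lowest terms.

~R = 6*e1 - 1/6*e2 - 7/6*e3 + 3*e4, and R ~R = 511/18, so R^-1 = ~R / (511/18).
R v = -328/15 - 182/45*e12 + 26/9*e13 + 88/5*e14 - 13/15*e23 + 23/15*e24 - 73/15*e34
Answer: -50408/7665*e1 + 2189/2555*e2 + 291/365*e3 - 15896/2555*e4
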